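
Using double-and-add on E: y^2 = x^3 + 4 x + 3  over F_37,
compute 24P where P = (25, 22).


k = 24 = 11000_2 (binary, LSB first: 00011)
Double-and-add from P = (25, 22):
  bit 0 = 0: acc unchanged = O
  bit 1 = 0: acc unchanged = O
  bit 2 = 0: acc unchanged = O
  bit 3 = 1: acc = O + (26, 21) = (26, 21)
  bit 4 = 1: acc = (26, 21) + (12, 15) = (9, 18)

24P = (9, 18)


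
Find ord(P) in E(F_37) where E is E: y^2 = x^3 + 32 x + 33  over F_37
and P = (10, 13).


Compute successive multiples of P until we hit O:
  1P = (10, 13)
  2P = (6, 21)
  3P = (25, 17)
  4P = (32, 28)
  5P = (33, 10)
  6P = (15, 15)
  7P = (24, 11)
  8P = (0, 12)
  ... (continuing to 17P)
  17P = O

ord(P) = 17


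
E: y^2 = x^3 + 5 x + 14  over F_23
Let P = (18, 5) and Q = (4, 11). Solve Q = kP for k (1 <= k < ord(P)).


Enumerate multiples of P until we hit Q = (4, 11):
  1P = (18, 5)
  2P = (5, 7)
  3P = (12, 10)
  4P = (2, 20)
  5P = (9, 11)
  6P = (22, 13)
  7P = (10, 11)
  8P = (20, 8)
  9P = (16, 21)
  10P = (7, 22)
  11P = (4, 11)
Match found at i = 11.

k = 11


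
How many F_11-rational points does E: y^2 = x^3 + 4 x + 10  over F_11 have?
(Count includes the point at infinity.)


For each x in F_11, count y with y^2 = x^3 + 4 x + 10 mod 11:
  x = 1: RHS = 4, y in [2, 9]  -> 2 point(s)
  x = 2: RHS = 4, y in [2, 9]  -> 2 point(s)
  x = 3: RHS = 5, y in [4, 7]  -> 2 point(s)
  x = 5: RHS = 1, y in [1, 10]  -> 2 point(s)
  x = 8: RHS = 4, y in [2, 9]  -> 2 point(s)
  x = 9: RHS = 5, y in [4, 7]  -> 2 point(s)
  x = 10: RHS = 5, y in [4, 7]  -> 2 point(s)
Affine points: 14. Add the point at infinity: total = 15.

#E(F_11) = 15


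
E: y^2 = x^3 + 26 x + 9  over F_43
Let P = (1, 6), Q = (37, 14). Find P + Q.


P != Q, so use the chord formula.
s = (y2 - y1) / (x2 - x1) = (8) / (36) mod 43 = 5
x3 = s^2 - x1 - x2 mod 43 = 5^2 - 1 - 37 = 30
y3 = s (x1 - x3) - y1 mod 43 = 5 * (1 - 30) - 6 = 21

P + Q = (30, 21)


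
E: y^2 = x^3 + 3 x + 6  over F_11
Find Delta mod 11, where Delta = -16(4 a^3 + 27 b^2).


4 a^3 + 27 b^2 = 4*3^3 + 27*6^2 = 108 + 972 = 1080
Delta = -16 * (1080) = -17280
Delta mod 11 = 1

Delta = 1 (mod 11)


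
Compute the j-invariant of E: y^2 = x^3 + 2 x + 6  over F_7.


Delta = -16(4 a^3 + 27 b^2) mod 7 = 1
-1728 * (4 a)^3 = -1728 * (4*2)^3 mod 7 = 1
j = 1 * 1^(-1) mod 7 = 1

j = 1 (mod 7)


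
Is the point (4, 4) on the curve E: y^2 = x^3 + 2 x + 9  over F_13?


Check whether y^2 = x^3 + 2 x + 9 (mod 13) for (x, y) = (4, 4).
LHS: y^2 = 4^2 mod 13 = 3
RHS: x^3 + 2 x + 9 = 4^3 + 2*4 + 9 mod 13 = 3
LHS = RHS

Yes, on the curve


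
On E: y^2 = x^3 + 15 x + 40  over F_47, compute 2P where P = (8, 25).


Doubling: s = (3 x1^2 + a) / (2 y1)
s = (3*8^2 + 15) / (2*25) mod 47 = 22
x3 = s^2 - 2 x1 mod 47 = 22^2 - 2*8 = 45
y3 = s (x1 - x3) - y1 mod 47 = 22 * (8 - 45) - 25 = 7

2P = (45, 7)


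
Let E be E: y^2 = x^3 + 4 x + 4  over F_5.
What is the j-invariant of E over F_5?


Delta = -16(4 a^3 + 27 b^2) mod 5 = 2
-1728 * (4 a)^3 = -1728 * (4*4)^3 mod 5 = 2
j = 2 * 2^(-1) mod 5 = 1

j = 1 (mod 5)


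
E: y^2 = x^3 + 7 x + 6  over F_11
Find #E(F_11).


For each x in F_11, count y with y^2 = x^3 + 7 x + 6 mod 11:
  x = 1: RHS = 3, y in [5, 6]  -> 2 point(s)
  x = 5: RHS = 1, y in [1, 10]  -> 2 point(s)
  x = 6: RHS = 0, y in [0]  -> 1 point(s)
  x = 10: RHS = 9, y in [3, 8]  -> 2 point(s)
Affine points: 7. Add the point at infinity: total = 8.

#E(F_11) = 8


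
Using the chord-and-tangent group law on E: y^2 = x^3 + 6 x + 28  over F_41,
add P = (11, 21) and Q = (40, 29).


P != Q, so use the chord formula.
s = (y2 - y1) / (x2 - x1) = (8) / (29) mod 41 = 13
x3 = s^2 - x1 - x2 mod 41 = 13^2 - 11 - 40 = 36
y3 = s (x1 - x3) - y1 mod 41 = 13 * (11 - 36) - 21 = 23

P + Q = (36, 23)


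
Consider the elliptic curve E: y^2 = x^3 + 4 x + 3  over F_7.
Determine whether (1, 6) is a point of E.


Check whether y^2 = x^3 + 4 x + 3 (mod 7) for (x, y) = (1, 6).
LHS: y^2 = 6^2 mod 7 = 1
RHS: x^3 + 4 x + 3 = 1^3 + 4*1 + 3 mod 7 = 1
LHS = RHS

Yes, on the curve


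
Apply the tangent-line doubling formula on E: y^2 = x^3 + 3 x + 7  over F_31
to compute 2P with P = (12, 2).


Doubling: s = (3 x1^2 + a) / (2 y1)
s = (3*12^2 + 3) / (2*2) mod 31 = 8
x3 = s^2 - 2 x1 mod 31 = 8^2 - 2*12 = 9
y3 = s (x1 - x3) - y1 mod 31 = 8 * (12 - 9) - 2 = 22

2P = (9, 22)


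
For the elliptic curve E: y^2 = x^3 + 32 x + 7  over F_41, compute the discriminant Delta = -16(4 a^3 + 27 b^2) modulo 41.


4 a^3 + 27 b^2 = 4*32^3 + 27*7^2 = 131072 + 1323 = 132395
Delta = -16 * (132395) = -2118320
Delta mod 41 = 27

Delta = 27 (mod 41)


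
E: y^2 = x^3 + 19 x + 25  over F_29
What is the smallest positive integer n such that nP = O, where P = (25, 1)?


Compute successive multiples of P until we hit O:
  1P = (25, 1)
  2P = (21, 17)
  3P = (28, 11)
  4P = (0, 5)
  5P = (5, 19)
  6P = (3, 14)
  7P = (8, 14)
  8P = (1, 25)
  ... (continuing to 39P)
  39P = O

ord(P) = 39


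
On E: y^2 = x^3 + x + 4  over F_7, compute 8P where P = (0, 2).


k = 8 = 1000_2 (binary, LSB first: 0001)
Double-and-add from P = (0, 2):
  bit 0 = 0: acc unchanged = O
  bit 1 = 0: acc unchanged = O
  bit 2 = 0: acc unchanged = O
  bit 3 = 1: acc = O + (4, 3) = (4, 3)

8P = (4, 3)


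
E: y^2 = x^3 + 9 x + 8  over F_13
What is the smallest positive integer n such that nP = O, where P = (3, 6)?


Compute successive multiples of P until we hit O:
  1P = (3, 6)
  2P = (3, 7)
  3P = O

ord(P) = 3


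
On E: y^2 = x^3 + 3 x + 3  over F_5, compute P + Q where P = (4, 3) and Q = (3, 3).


P != Q, so use the chord formula.
s = (y2 - y1) / (x2 - x1) = (0) / (4) mod 5 = 0
x3 = s^2 - x1 - x2 mod 5 = 0^2 - 4 - 3 = 3
y3 = s (x1 - x3) - y1 mod 5 = 0 * (4 - 3) - 3 = 2

P + Q = (3, 2)


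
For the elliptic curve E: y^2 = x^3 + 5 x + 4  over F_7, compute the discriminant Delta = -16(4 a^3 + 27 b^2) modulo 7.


4 a^3 + 27 b^2 = 4*5^3 + 27*4^2 = 500 + 432 = 932
Delta = -16 * (932) = -14912
Delta mod 7 = 5

Delta = 5 (mod 7)


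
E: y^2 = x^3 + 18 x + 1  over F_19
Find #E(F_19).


For each x in F_19, count y with y^2 = x^3 + 18 x + 1 mod 19:
  x = 0: RHS = 1, y in [1, 18]  -> 2 point(s)
  x = 1: RHS = 1, y in [1, 18]  -> 2 point(s)
  x = 2: RHS = 7, y in [8, 11]  -> 2 point(s)
  x = 3: RHS = 6, y in [5, 14]  -> 2 point(s)
  x = 4: RHS = 4, y in [2, 17]  -> 2 point(s)
  x = 5: RHS = 7, y in [8, 11]  -> 2 point(s)
  x = 8: RHS = 11, y in [7, 12]  -> 2 point(s)
  x = 12: RHS = 7, y in [8, 11]  -> 2 point(s)
  x = 13: RHS = 0, y in [0]  -> 1 point(s)
  x = 15: RHS = 17, y in [6, 13]  -> 2 point(s)
  x = 18: RHS = 1, y in [1, 18]  -> 2 point(s)
Affine points: 21. Add the point at infinity: total = 22.

#E(F_19) = 22


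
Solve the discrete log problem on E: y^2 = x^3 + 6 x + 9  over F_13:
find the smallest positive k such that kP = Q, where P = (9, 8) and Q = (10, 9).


Enumerate multiples of P until we hit Q = (10, 9):
  1P = (9, 8)
  2P = (7, 2)
  3P = (6, 1)
  4P = (2, 4)
  5P = (1, 4)
  6P = (0, 3)
  7P = (8, 7)
  8P = (10, 4)
  9P = (10, 9)
Match found at i = 9.

k = 9


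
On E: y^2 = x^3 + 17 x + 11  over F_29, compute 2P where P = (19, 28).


Doubling: s = (3 x1^2 + a) / (2 y1)
s = (3*19^2 + 17) / (2*28) mod 29 = 1
x3 = s^2 - 2 x1 mod 29 = 1^2 - 2*19 = 21
y3 = s (x1 - x3) - y1 mod 29 = 1 * (19 - 21) - 28 = 28

2P = (21, 28)


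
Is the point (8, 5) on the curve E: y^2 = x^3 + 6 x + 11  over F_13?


Check whether y^2 = x^3 + 6 x + 11 (mod 13) for (x, y) = (8, 5).
LHS: y^2 = 5^2 mod 13 = 12
RHS: x^3 + 6 x + 11 = 8^3 + 6*8 + 11 mod 13 = 12
LHS = RHS

Yes, on the curve


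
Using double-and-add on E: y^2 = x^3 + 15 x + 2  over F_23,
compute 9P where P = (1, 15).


k = 9 = 1001_2 (binary, LSB first: 1001)
Double-and-add from P = (1, 15):
  bit 0 = 1: acc = O + (1, 15) = (1, 15)
  bit 1 = 0: acc unchanged = (1, 15)
  bit 2 = 0: acc unchanged = (1, 15)
  bit 3 = 1: acc = (1, 15) + (10, 18) = (7, 6)

9P = (7, 6)


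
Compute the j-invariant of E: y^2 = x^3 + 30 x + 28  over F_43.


Delta = -16(4 a^3 + 27 b^2) mod 43 = 21
-1728 * (4 a)^3 = -1728 * (4*30)^3 mod 43 = 27
j = 27 * 21^(-1) mod 43 = 32

j = 32 (mod 43)


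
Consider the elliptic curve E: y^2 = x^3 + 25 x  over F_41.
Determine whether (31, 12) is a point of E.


Check whether y^2 = x^3 + 25 x + 0 (mod 41) for (x, y) = (31, 12).
LHS: y^2 = 12^2 mod 41 = 21
RHS: x^3 + 25 x + 0 = 31^3 + 25*31 + 0 mod 41 = 21
LHS = RHS

Yes, on the curve


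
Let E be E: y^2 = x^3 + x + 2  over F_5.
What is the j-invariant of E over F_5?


Delta = -16(4 a^3 + 27 b^2) mod 5 = 3
-1728 * (4 a)^3 = -1728 * (4*1)^3 mod 5 = 3
j = 3 * 3^(-1) mod 5 = 1

j = 1 (mod 5)


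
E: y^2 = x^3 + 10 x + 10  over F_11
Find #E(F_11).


For each x in F_11, count y with y^2 = x^3 + 10 x + 10 mod 11:
  x = 2: RHS = 5, y in [4, 7]  -> 2 point(s)
  x = 3: RHS = 1, y in [1, 10]  -> 2 point(s)
  x = 4: RHS = 4, y in [2, 9]  -> 2 point(s)
  x = 5: RHS = 9, y in [3, 8]  -> 2 point(s)
  x = 6: RHS = 0, y in [0]  -> 1 point(s)
  x = 7: RHS = 5, y in [4, 7]  -> 2 point(s)
  x = 9: RHS = 4, y in [2, 9]  -> 2 point(s)
Affine points: 13. Add the point at infinity: total = 14.

#E(F_11) = 14


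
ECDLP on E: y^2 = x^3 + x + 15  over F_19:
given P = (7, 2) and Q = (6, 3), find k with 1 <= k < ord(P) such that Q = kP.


Enumerate multiples of P until we hit Q = (6, 3):
  1P = (7, 2)
  2P = (6, 16)
  3P = (12, 11)
  4P = (4, 11)
  5P = (17, 9)
  6P = (1, 6)
  7P = (3, 8)
  8P = (16, 2)
  9P = (15, 17)
  10P = (2, 5)
  11P = (2, 14)
  12P = (15, 2)
  13P = (16, 17)
  14P = (3, 11)
  15P = (1, 13)
  16P = (17, 10)
  17P = (4, 8)
  18P = (12, 8)
  19P = (6, 3)
Match found at i = 19.

k = 19


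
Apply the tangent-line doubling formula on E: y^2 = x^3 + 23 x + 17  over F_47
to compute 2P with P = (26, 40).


Doubling: s = (3 x1^2 + a) / (2 y1)
s = (3*26^2 + 23) / (2*40) mod 47 = 18
x3 = s^2 - 2 x1 mod 47 = 18^2 - 2*26 = 37
y3 = s (x1 - x3) - y1 mod 47 = 18 * (26 - 37) - 40 = 44

2P = (37, 44)


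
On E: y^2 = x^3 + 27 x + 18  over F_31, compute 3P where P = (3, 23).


k = 3 = 11_2 (binary, LSB first: 11)
Double-and-add from P = (3, 23):
  bit 0 = 1: acc = O + (3, 23) = (3, 23)
  bit 1 = 1: acc = (3, 23) + (2, 24) = (27, 1)

3P = (27, 1)


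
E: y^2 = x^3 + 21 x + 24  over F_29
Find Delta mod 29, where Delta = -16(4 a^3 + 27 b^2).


4 a^3 + 27 b^2 = 4*21^3 + 27*24^2 = 37044 + 15552 = 52596
Delta = -16 * (52596) = -841536
Delta mod 29 = 15

Delta = 15 (mod 29)


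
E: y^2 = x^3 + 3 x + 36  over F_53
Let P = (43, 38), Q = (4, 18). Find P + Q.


P != Q, so use the chord formula.
s = (y2 - y1) / (x2 - x1) = (33) / (14) mod 53 = 44
x3 = s^2 - x1 - x2 mod 53 = 44^2 - 43 - 4 = 34
y3 = s (x1 - x3) - y1 mod 53 = 44 * (43 - 34) - 38 = 40

P + Q = (34, 40)


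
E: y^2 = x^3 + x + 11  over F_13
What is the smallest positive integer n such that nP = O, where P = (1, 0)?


Compute successive multiples of P until we hit O:
  1P = (1, 0)
  2P = O

ord(P) = 2


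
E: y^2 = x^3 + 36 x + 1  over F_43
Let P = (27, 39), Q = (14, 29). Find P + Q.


P != Q, so use the chord formula.
s = (y2 - y1) / (x2 - x1) = (33) / (30) mod 43 = 14
x3 = s^2 - x1 - x2 mod 43 = 14^2 - 27 - 14 = 26
y3 = s (x1 - x3) - y1 mod 43 = 14 * (27 - 26) - 39 = 18

P + Q = (26, 18)


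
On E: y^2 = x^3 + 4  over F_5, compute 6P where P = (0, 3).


k = 6 = 110_2 (binary, LSB first: 011)
Double-and-add from P = (0, 3):
  bit 0 = 0: acc unchanged = O
  bit 1 = 1: acc = O + (0, 2) = (0, 2)
  bit 2 = 1: acc = (0, 2) + (0, 3) = O

6P = O


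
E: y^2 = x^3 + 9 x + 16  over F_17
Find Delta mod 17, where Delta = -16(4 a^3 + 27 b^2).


4 a^3 + 27 b^2 = 4*9^3 + 27*16^2 = 2916 + 6912 = 9828
Delta = -16 * (9828) = -157248
Delta mod 17 = 2

Delta = 2 (mod 17)


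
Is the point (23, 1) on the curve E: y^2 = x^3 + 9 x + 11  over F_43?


Check whether y^2 = x^3 + 9 x + 11 (mod 43) for (x, y) = (23, 1).
LHS: y^2 = 1^2 mod 43 = 1
RHS: x^3 + 9 x + 11 = 23^3 + 9*23 + 11 mod 43 = 1
LHS = RHS

Yes, on the curve


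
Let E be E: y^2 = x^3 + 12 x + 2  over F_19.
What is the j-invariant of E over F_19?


Delta = -16(4 a^3 + 27 b^2) mod 19 = 8
-1728 * (4 a)^3 = -1728 * (4*12)^3 mod 19 = 12
j = 12 * 8^(-1) mod 19 = 11

j = 11 (mod 19)


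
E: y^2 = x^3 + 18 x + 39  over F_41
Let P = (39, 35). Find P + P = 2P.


Doubling: s = (3 x1^2 + a) / (2 y1)
s = (3*39^2 + 18) / (2*35) mod 41 = 18
x3 = s^2 - 2 x1 mod 41 = 18^2 - 2*39 = 0
y3 = s (x1 - x3) - y1 mod 41 = 18 * (39 - 0) - 35 = 11

2P = (0, 11)


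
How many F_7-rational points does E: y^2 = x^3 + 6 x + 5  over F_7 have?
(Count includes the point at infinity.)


For each x in F_7, count y with y^2 = x^3 + 6 x + 5 mod 7:
  x = 2: RHS = 4, y in [2, 5]  -> 2 point(s)
  x = 3: RHS = 1, y in [1, 6]  -> 2 point(s)
  x = 4: RHS = 2, y in [3, 4]  -> 2 point(s)
Affine points: 6. Add the point at infinity: total = 7.

#E(F_7) = 7


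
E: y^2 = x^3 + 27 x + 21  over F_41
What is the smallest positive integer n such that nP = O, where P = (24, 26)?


Compute successive multiples of P until we hit O:
  1P = (24, 26)
  2P = (2, 40)
  3P = (11, 3)
  4P = (38, 6)
  5P = (12, 33)
  6P = (21, 3)
  7P = (32, 22)
  8P = (16, 11)
  ... (continuing to 36P)
  36P = O

ord(P) = 36


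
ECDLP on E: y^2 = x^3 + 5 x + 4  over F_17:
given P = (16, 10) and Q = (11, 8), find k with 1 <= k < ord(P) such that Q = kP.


Enumerate multiples of P until we hit Q = (11, 8):
  1P = (16, 10)
  2P = (11, 9)
  3P = (5, 16)
  4P = (14, 9)
  5P = (0, 15)
  6P = (9, 8)
  7P = (7, 12)
  8P = (10, 0)
  9P = (7, 5)
  10P = (9, 9)
  11P = (0, 2)
  12P = (14, 8)
  13P = (5, 1)
  14P = (11, 8)
Match found at i = 14.

k = 14


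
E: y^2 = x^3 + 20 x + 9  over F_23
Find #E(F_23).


For each x in F_23, count y with y^2 = x^3 + 20 x + 9 mod 23:
  x = 0: RHS = 9, y in [3, 20]  -> 2 point(s)
  x = 3: RHS = 4, y in [2, 21]  -> 2 point(s)
  x = 5: RHS = 4, y in [2, 21]  -> 2 point(s)
  x = 6: RHS = 0, y in [0]  -> 1 point(s)
  x = 7: RHS = 9, y in [3, 20]  -> 2 point(s)
  x = 10: RHS = 13, y in [6, 17]  -> 2 point(s)
  x = 15: RHS = 4, y in [2, 21]  -> 2 point(s)
  x = 16: RHS = 9, y in [3, 20]  -> 2 point(s)
  x = 17: RHS = 18, y in [8, 15]  -> 2 point(s)
  x = 19: RHS = 3, y in [7, 16]  -> 2 point(s)
Affine points: 19. Add the point at infinity: total = 20.

#E(F_23) = 20


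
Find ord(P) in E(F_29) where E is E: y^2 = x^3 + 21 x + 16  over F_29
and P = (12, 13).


Compute successive multiples of P until we hit O:
  1P = (12, 13)
  2P = (12, 16)
  3P = O

ord(P) = 3


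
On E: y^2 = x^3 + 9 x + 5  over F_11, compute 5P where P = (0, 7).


k = 5 = 101_2 (binary, LSB first: 101)
Double-and-add from P = (0, 7):
  bit 0 = 1: acc = O + (0, 7) = (0, 7)
  bit 1 = 0: acc unchanged = (0, 7)
  bit 2 = 1: acc = (0, 7) + (7, 2) = (9, 1)

5P = (9, 1)


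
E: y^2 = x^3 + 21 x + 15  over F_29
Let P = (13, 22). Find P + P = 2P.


Doubling: s = (3 x1^2 + a) / (2 y1)
s = (3*13^2 + 21) / (2*22) mod 29 = 12
x3 = s^2 - 2 x1 mod 29 = 12^2 - 2*13 = 2
y3 = s (x1 - x3) - y1 mod 29 = 12 * (13 - 2) - 22 = 23

2P = (2, 23)


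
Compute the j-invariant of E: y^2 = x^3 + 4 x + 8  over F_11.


Delta = -16(4 a^3 + 27 b^2) mod 11 = 2
-1728 * (4 a)^3 = -1728 * (4*4)^3 mod 11 = 7
j = 7 * 2^(-1) mod 11 = 9

j = 9 (mod 11)


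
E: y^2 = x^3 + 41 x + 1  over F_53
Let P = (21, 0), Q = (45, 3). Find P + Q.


P != Q, so use the chord formula.
s = (y2 - y1) / (x2 - x1) = (3) / (24) mod 53 = 20
x3 = s^2 - x1 - x2 mod 53 = 20^2 - 21 - 45 = 16
y3 = s (x1 - x3) - y1 mod 53 = 20 * (21 - 16) - 0 = 47

P + Q = (16, 47)


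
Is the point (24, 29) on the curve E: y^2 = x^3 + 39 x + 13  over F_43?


Check whether y^2 = x^3 + 39 x + 13 (mod 43) for (x, y) = (24, 29).
LHS: y^2 = 29^2 mod 43 = 24
RHS: x^3 + 39 x + 13 = 24^3 + 39*24 + 13 mod 43 = 24
LHS = RHS

Yes, on the curve


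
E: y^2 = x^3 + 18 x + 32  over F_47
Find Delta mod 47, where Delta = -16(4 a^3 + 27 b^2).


4 a^3 + 27 b^2 = 4*18^3 + 27*32^2 = 23328 + 27648 = 50976
Delta = -16 * (50976) = -815616
Delta mod 47 = 22

Delta = 22 (mod 47)


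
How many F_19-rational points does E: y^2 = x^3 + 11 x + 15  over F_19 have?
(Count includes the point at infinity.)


For each x in F_19, count y with y^2 = x^3 + 11 x + 15 mod 19:
  x = 2: RHS = 7, y in [8, 11]  -> 2 point(s)
  x = 4: RHS = 9, y in [3, 16]  -> 2 point(s)
  x = 5: RHS = 5, y in [9, 10]  -> 2 point(s)
  x = 7: RHS = 17, y in [6, 13]  -> 2 point(s)
  x = 8: RHS = 7, y in [8, 11]  -> 2 point(s)
  x = 9: RHS = 7, y in [8, 11]  -> 2 point(s)
  x = 10: RHS = 4, y in [2, 17]  -> 2 point(s)
  x = 11: RHS = 4, y in [2, 17]  -> 2 point(s)
  x = 14: RHS = 6, y in [5, 14]  -> 2 point(s)
  x = 17: RHS = 4, y in [2, 17]  -> 2 point(s)
Affine points: 20. Add the point at infinity: total = 21.

#E(F_19) = 21


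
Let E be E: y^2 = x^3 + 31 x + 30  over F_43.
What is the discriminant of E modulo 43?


4 a^3 + 27 b^2 = 4*31^3 + 27*30^2 = 119164 + 24300 = 143464
Delta = -16 * (143464) = -2295424
Delta mod 43 = 2

Delta = 2 (mod 43)


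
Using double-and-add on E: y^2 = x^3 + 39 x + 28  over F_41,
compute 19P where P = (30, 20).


k = 19 = 10011_2 (binary, LSB first: 11001)
Double-and-add from P = (30, 20):
  bit 0 = 1: acc = O + (30, 20) = (30, 20)
  bit 1 = 1: acc = (30, 20) + (4, 24) = (16, 22)
  bit 2 = 0: acc unchanged = (16, 22)
  bit 3 = 0: acc unchanged = (16, 22)
  bit 4 = 1: acc = (16, 22) + (8, 27) = (27, 31)

19P = (27, 31)


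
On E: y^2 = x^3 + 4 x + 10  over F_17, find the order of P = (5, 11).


Compute successive multiples of P until we hit O:
  1P = (5, 11)
  2P = (3, 7)
  3P = (13, 7)
  4P = (12, 1)
  5P = (1, 10)
  6P = (10, 9)
  7P = (11, 5)
  8P = (2, 3)
  ... (continuing to 17P)
  17P = O

ord(P) = 17


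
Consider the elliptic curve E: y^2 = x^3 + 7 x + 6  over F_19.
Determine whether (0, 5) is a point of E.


Check whether y^2 = x^3 + 7 x + 6 (mod 19) for (x, y) = (0, 5).
LHS: y^2 = 5^2 mod 19 = 6
RHS: x^3 + 7 x + 6 = 0^3 + 7*0 + 6 mod 19 = 6
LHS = RHS

Yes, on the curve


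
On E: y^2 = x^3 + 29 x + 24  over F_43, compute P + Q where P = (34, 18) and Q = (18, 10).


P != Q, so use the chord formula.
s = (y2 - y1) / (x2 - x1) = (35) / (27) mod 43 = 22
x3 = s^2 - x1 - x2 mod 43 = 22^2 - 34 - 18 = 2
y3 = s (x1 - x3) - y1 mod 43 = 22 * (34 - 2) - 18 = 41

P + Q = (2, 41)


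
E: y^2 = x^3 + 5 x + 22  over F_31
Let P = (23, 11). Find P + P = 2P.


Doubling: s = (3 x1^2 + a) / (2 y1)
s = (3*23^2 + 5) / (2*11) mod 31 = 16
x3 = s^2 - 2 x1 mod 31 = 16^2 - 2*23 = 24
y3 = s (x1 - x3) - y1 mod 31 = 16 * (23 - 24) - 11 = 4

2P = (24, 4)


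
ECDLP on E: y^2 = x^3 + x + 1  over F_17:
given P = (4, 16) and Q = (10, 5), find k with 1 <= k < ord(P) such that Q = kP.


Enumerate multiples of P until we hit Q = (10, 5):
  1P = (4, 16)
  2P = (10, 12)
  3P = (11, 0)
  4P = (10, 5)
Match found at i = 4.

k = 4


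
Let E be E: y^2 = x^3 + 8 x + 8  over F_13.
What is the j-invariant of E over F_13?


Delta = -16(4 a^3 + 27 b^2) mod 13 = 8
-1728 * (4 a)^3 = -1728 * (4*8)^3 mod 13 = 8
j = 8 * 8^(-1) mod 13 = 1

j = 1 (mod 13)


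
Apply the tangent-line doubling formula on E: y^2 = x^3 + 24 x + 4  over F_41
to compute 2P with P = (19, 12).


Doubling: s = (3 x1^2 + a) / (2 y1)
s = (3*19^2 + 24) / (2*12) mod 41 = 0
x3 = s^2 - 2 x1 mod 41 = 0^2 - 2*19 = 3
y3 = s (x1 - x3) - y1 mod 41 = 0 * (19 - 3) - 12 = 29

2P = (3, 29)


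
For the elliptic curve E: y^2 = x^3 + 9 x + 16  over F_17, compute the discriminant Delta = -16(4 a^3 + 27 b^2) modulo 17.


4 a^3 + 27 b^2 = 4*9^3 + 27*16^2 = 2916 + 6912 = 9828
Delta = -16 * (9828) = -157248
Delta mod 17 = 2

Delta = 2 (mod 17)


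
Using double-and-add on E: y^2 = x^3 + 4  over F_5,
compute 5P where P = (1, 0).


k = 5 = 101_2 (binary, LSB first: 101)
Double-and-add from P = (1, 0):
  bit 0 = 1: acc = O + (1, 0) = (1, 0)
  bit 1 = 0: acc unchanged = (1, 0)
  bit 2 = 1: acc = (1, 0) + O = (1, 0)

5P = (1, 0)


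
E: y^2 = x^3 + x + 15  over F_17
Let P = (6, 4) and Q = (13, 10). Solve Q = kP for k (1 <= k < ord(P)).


Enumerate multiples of P until we hit Q = (13, 10):
  1P = (6, 4)
  2P = (14, 6)
  3P = (13, 7)
  4P = (2, 5)
  5P = (8, 5)
  6P = (16, 8)
  7P = (4, 7)
  8P = (5, 3)
  9P = (7, 12)
  10P = (0, 10)
  11P = (12, 2)
  12P = (1, 0)
  13P = (12, 15)
  14P = (0, 7)
  15P = (7, 5)
  16P = (5, 14)
  17P = (4, 10)
  18P = (16, 9)
  19P = (8, 12)
  20P = (2, 12)
  21P = (13, 10)
Match found at i = 21.

k = 21


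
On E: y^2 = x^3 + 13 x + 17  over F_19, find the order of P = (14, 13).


Compute successive multiples of P until we hit O:
  1P = (14, 13)
  2P = (11, 3)
  3P = (3, 11)
  4P = (8, 14)
  5P = (6, 11)
  6P = (5, 13)
  7P = (0, 6)
  8P = (10, 8)
  ... (continuing to 20P)
  20P = O

ord(P) = 20


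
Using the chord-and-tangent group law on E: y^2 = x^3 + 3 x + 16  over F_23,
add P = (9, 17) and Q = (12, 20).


P != Q, so use the chord formula.
s = (y2 - y1) / (x2 - x1) = (3) / (3) mod 23 = 1
x3 = s^2 - x1 - x2 mod 23 = 1^2 - 9 - 12 = 3
y3 = s (x1 - x3) - y1 mod 23 = 1 * (9 - 3) - 17 = 12

P + Q = (3, 12)


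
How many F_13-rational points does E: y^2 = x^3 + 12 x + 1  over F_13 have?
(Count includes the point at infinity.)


For each x in F_13, count y with y^2 = x^3 + 12 x + 1 mod 13:
  x = 0: RHS = 1, y in [1, 12]  -> 2 point(s)
  x = 1: RHS = 1, y in [1, 12]  -> 2 point(s)
  x = 3: RHS = 12, y in [5, 8]  -> 2 point(s)
  x = 4: RHS = 9, y in [3, 10]  -> 2 point(s)
  x = 5: RHS = 4, y in [2, 11]  -> 2 point(s)
  x = 6: RHS = 3, y in [4, 9]  -> 2 point(s)
  x = 7: RHS = 12, y in [5, 8]  -> 2 point(s)
  x = 10: RHS = 3, y in [4, 9]  -> 2 point(s)
  x = 12: RHS = 1, y in [1, 12]  -> 2 point(s)
Affine points: 18. Add the point at infinity: total = 19.

#E(F_13) = 19


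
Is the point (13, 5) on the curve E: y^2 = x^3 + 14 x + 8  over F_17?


Check whether y^2 = x^3 + 14 x + 8 (mod 17) for (x, y) = (13, 5).
LHS: y^2 = 5^2 mod 17 = 8
RHS: x^3 + 14 x + 8 = 13^3 + 14*13 + 8 mod 17 = 7
LHS != RHS

No, not on the curve


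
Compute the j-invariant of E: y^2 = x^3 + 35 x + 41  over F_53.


Delta = -16(4 a^3 + 27 b^2) mod 53 = 36
-1728 * (4 a)^3 = -1728 * (4*35)^3 mod 53 = 15
j = 15 * 36^(-1) mod 53 = 49

j = 49 (mod 53)


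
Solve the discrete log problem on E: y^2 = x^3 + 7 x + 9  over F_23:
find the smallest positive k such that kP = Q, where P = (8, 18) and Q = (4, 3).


Enumerate multiples of P until we hit Q = (4, 3):
  1P = (8, 18)
  2P = (15, 4)
  3P = (4, 20)
  4P = (17, 21)
  5P = (16, 10)
  6P = (0, 20)
  7P = (5, 10)
  8P = (12, 2)
  9P = (19, 3)
  10P = (22, 22)
  11P = (2, 10)
  12P = (2, 13)
  13P = (22, 1)
  14P = (19, 20)
  15P = (12, 21)
  16P = (5, 13)
  17P = (0, 3)
  18P = (16, 13)
  19P = (17, 2)
  20P = (4, 3)
Match found at i = 20.

k = 20


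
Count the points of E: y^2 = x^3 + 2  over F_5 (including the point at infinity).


For each x in F_5, count y with y^2 = x^3 + 0 x + 2 mod 5:
  x = 2: RHS = 0, y in [0]  -> 1 point(s)
  x = 3: RHS = 4, y in [2, 3]  -> 2 point(s)
  x = 4: RHS = 1, y in [1, 4]  -> 2 point(s)
Affine points: 5. Add the point at infinity: total = 6.

#E(F_5) = 6


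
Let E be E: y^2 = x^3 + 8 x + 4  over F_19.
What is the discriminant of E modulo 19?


4 a^3 + 27 b^2 = 4*8^3 + 27*4^2 = 2048 + 432 = 2480
Delta = -16 * (2480) = -39680
Delta mod 19 = 11

Delta = 11 (mod 19)


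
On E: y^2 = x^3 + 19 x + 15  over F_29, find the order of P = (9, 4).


Compute successive multiples of P until we hit O:
  1P = (9, 4)
  2P = (16, 6)
  3P = (10, 4)
  4P = (10, 25)
  5P = (16, 23)
  6P = (9, 25)
  7P = O

ord(P) = 7


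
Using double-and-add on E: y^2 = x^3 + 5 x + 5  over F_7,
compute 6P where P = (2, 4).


k = 6 = 110_2 (binary, LSB first: 011)
Double-and-add from P = (2, 4):
  bit 0 = 0: acc unchanged = O
  bit 1 = 1: acc = O + (5, 1) = (5, 1)
  bit 2 = 1: acc = (5, 1) + (1, 5) = (2, 3)

6P = (2, 3)


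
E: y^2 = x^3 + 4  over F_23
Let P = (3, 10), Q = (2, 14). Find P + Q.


P != Q, so use the chord formula.
s = (y2 - y1) / (x2 - x1) = (4) / (22) mod 23 = 19
x3 = s^2 - x1 - x2 mod 23 = 19^2 - 3 - 2 = 11
y3 = s (x1 - x3) - y1 mod 23 = 19 * (3 - 11) - 10 = 22

P + Q = (11, 22)


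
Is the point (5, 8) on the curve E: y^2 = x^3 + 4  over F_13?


Check whether y^2 = x^3 + 0 x + 4 (mod 13) for (x, y) = (5, 8).
LHS: y^2 = 8^2 mod 13 = 12
RHS: x^3 + 0 x + 4 = 5^3 + 0*5 + 4 mod 13 = 12
LHS = RHS

Yes, on the curve


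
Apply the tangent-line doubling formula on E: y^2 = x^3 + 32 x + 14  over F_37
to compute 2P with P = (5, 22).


Doubling: s = (3 x1^2 + a) / (2 y1)
s = (3*5^2 + 32) / (2*22) mod 37 = 10
x3 = s^2 - 2 x1 mod 37 = 10^2 - 2*5 = 16
y3 = s (x1 - x3) - y1 mod 37 = 10 * (5 - 16) - 22 = 16

2P = (16, 16)


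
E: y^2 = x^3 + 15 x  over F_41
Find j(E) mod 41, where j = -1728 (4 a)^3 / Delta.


Delta = -16(4 a^3 + 27 b^2) mod 41 = 29
-1728 * (4 a)^3 = -1728 * (4*15)^3 mod 41 = 10
j = 10 * 29^(-1) mod 41 = 6

j = 6 (mod 41)


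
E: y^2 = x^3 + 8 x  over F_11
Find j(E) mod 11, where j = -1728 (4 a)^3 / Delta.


Delta = -16(4 a^3 + 27 b^2) mod 11 = 1
-1728 * (4 a)^3 = -1728 * (4*8)^3 mod 11 = 1
j = 1 * 1^(-1) mod 11 = 1

j = 1 (mod 11)


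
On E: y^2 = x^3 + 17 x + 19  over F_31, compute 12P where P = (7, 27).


k = 12 = 1100_2 (binary, LSB first: 0011)
Double-and-add from P = (7, 27):
  bit 0 = 0: acc unchanged = O
  bit 1 = 0: acc unchanged = O
  bit 2 = 1: acc = O + (3, 29) = (3, 29)
  bit 3 = 1: acc = (3, 29) + (22, 25) = (13, 9)

12P = (13, 9)


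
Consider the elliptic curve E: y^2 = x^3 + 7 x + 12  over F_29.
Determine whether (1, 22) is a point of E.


Check whether y^2 = x^3 + 7 x + 12 (mod 29) for (x, y) = (1, 22).
LHS: y^2 = 22^2 mod 29 = 20
RHS: x^3 + 7 x + 12 = 1^3 + 7*1 + 12 mod 29 = 20
LHS = RHS

Yes, on the curve


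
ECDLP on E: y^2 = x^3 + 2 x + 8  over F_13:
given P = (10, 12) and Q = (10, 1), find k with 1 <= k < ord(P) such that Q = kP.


Enumerate multiples of P until we hit Q = (10, 1):
  1P = (10, 12)
  2P = (5, 0)
  3P = (10, 1)
Match found at i = 3.

k = 3


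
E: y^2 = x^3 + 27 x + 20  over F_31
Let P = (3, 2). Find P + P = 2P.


Doubling: s = (3 x1^2 + a) / (2 y1)
s = (3*3^2 + 27) / (2*2) mod 31 = 29
x3 = s^2 - 2 x1 mod 31 = 29^2 - 2*3 = 29
y3 = s (x1 - x3) - y1 mod 31 = 29 * (3 - 29) - 2 = 19

2P = (29, 19)


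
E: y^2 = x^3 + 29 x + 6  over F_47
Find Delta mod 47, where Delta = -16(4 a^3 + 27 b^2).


4 a^3 + 27 b^2 = 4*29^3 + 27*6^2 = 97556 + 972 = 98528
Delta = -16 * (98528) = -1576448
Delta mod 47 = 26

Delta = 26 (mod 47)


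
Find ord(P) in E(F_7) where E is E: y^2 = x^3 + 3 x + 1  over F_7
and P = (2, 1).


Compute successive multiples of P until we hit O:
  1P = (2, 1)
  2P = (5, 1)
  3P = (0, 6)
  4P = (6, 2)
  5P = (3, 4)
  6P = (4, 0)
  7P = (3, 3)
  8P = (6, 5)
  ... (continuing to 12P)
  12P = O

ord(P) = 12


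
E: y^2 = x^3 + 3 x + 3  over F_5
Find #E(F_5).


For each x in F_5, count y with y^2 = x^3 + 3 x + 3 mod 5:
  x = 3: RHS = 4, y in [2, 3]  -> 2 point(s)
  x = 4: RHS = 4, y in [2, 3]  -> 2 point(s)
Affine points: 4. Add the point at infinity: total = 5.

#E(F_5) = 5


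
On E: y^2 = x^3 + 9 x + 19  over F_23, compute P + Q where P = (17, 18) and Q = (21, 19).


P != Q, so use the chord formula.
s = (y2 - y1) / (x2 - x1) = (1) / (4) mod 23 = 6
x3 = s^2 - x1 - x2 mod 23 = 6^2 - 17 - 21 = 21
y3 = s (x1 - x3) - y1 mod 23 = 6 * (17 - 21) - 18 = 4

P + Q = (21, 4)


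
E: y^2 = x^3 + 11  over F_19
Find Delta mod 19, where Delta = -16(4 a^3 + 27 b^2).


4 a^3 + 27 b^2 = 4*0^3 + 27*11^2 = 0 + 3267 = 3267
Delta = -16 * (3267) = -52272
Delta mod 19 = 16

Delta = 16 (mod 19)


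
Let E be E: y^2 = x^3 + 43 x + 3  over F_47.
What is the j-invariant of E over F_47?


Delta = -16(4 a^3 + 27 b^2) mod 47 = 20
-1728 * (4 a)^3 = -1728 * (4*43)^3 mod 47 = 17
j = 17 * 20^(-1) mod 47 = 22

j = 22 (mod 47)


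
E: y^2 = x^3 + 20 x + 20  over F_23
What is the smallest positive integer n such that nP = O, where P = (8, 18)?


Compute successive multiples of P until we hit O:
  1P = (8, 18)
  2P = (13, 19)
  3P = (14, 13)
  4P = (10, 22)
  5P = (9, 3)
  6P = (1, 15)
  7P = (17, 11)
  8P = (4, 7)
  ... (continuing to 23P)
  23P = O

ord(P) = 23


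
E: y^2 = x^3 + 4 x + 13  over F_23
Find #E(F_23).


For each x in F_23, count y with y^2 = x^3 + 4 x + 13 mod 23:
  x = 0: RHS = 13, y in [6, 17]  -> 2 point(s)
  x = 1: RHS = 18, y in [8, 15]  -> 2 point(s)
  x = 2: RHS = 6, y in [11, 12]  -> 2 point(s)
  x = 3: RHS = 6, y in [11, 12]  -> 2 point(s)
  x = 4: RHS = 1, y in [1, 22]  -> 2 point(s)
  x = 6: RHS = 0, y in [0]  -> 1 point(s)
  x = 7: RHS = 16, y in [4, 19]  -> 2 point(s)
  x = 10: RHS = 18, y in [8, 15]  -> 2 point(s)
  x = 11: RHS = 8, y in [10, 13]  -> 2 point(s)
  x = 12: RHS = 18, y in [8, 15]  -> 2 point(s)
  x = 13: RHS = 8, y in [10, 13]  -> 2 point(s)
  x = 17: RHS = 3, y in [7, 16]  -> 2 point(s)
  x = 18: RHS = 6, y in [11, 12]  -> 2 point(s)
  x = 19: RHS = 2, y in [5, 18]  -> 2 point(s)
  x = 22: RHS = 8, y in [10, 13]  -> 2 point(s)
Affine points: 29. Add the point at infinity: total = 30.

#E(F_23) = 30


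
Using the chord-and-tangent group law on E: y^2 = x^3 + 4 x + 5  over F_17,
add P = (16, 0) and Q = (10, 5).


P != Q, so use the chord formula.
s = (y2 - y1) / (x2 - x1) = (5) / (11) mod 17 = 2
x3 = s^2 - x1 - x2 mod 17 = 2^2 - 16 - 10 = 12
y3 = s (x1 - x3) - y1 mod 17 = 2 * (16 - 12) - 0 = 8

P + Q = (12, 8)


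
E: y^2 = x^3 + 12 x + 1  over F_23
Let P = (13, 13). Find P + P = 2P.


Doubling: s = (3 x1^2 + a) / (2 y1)
s = (3*13^2 + 12) / (2*13) mod 23 = 12
x3 = s^2 - 2 x1 mod 23 = 12^2 - 2*13 = 3
y3 = s (x1 - x3) - y1 mod 23 = 12 * (13 - 3) - 13 = 15

2P = (3, 15)


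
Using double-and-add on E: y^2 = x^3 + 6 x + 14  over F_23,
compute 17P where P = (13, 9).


k = 17 = 10001_2 (binary, LSB first: 10001)
Double-and-add from P = (13, 9):
  bit 0 = 1: acc = O + (13, 9) = (13, 9)
  bit 1 = 0: acc unchanged = (13, 9)
  bit 2 = 0: acc unchanged = (13, 9)
  bit 3 = 0: acc unchanged = (13, 9)
  bit 4 = 1: acc = (13, 9) + (19, 8) = (7, 13)

17P = (7, 13)


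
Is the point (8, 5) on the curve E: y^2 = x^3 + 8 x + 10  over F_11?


Check whether y^2 = x^3 + 8 x + 10 (mod 11) for (x, y) = (8, 5).
LHS: y^2 = 5^2 mod 11 = 3
RHS: x^3 + 8 x + 10 = 8^3 + 8*8 + 10 mod 11 = 3
LHS = RHS

Yes, on the curve


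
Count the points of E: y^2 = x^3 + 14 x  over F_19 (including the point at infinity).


For each x in F_19, count y with y^2 = x^3 + 14 x + 0 mod 19:
  x = 0: RHS = 0, y in [0]  -> 1 point(s)
  x = 2: RHS = 17, y in [6, 13]  -> 2 point(s)
  x = 4: RHS = 6, y in [5, 14]  -> 2 point(s)
  x = 5: RHS = 5, y in [9, 10]  -> 2 point(s)
  x = 7: RHS = 4, y in [2, 17]  -> 2 point(s)
  x = 8: RHS = 16, y in [4, 15]  -> 2 point(s)
  x = 9: RHS = 0, y in [0]  -> 1 point(s)
  x = 10: RHS = 0, y in [0]  -> 1 point(s)
  x = 13: RHS = 4, y in [2, 17]  -> 2 point(s)
  x = 16: RHS = 7, y in [8, 11]  -> 2 point(s)
  x = 18: RHS = 4, y in [2, 17]  -> 2 point(s)
Affine points: 19. Add the point at infinity: total = 20.

#E(F_19) = 20


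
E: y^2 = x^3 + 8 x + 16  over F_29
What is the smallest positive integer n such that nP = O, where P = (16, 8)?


Compute successive multiples of P until we hit O:
  1P = (16, 8)
  2P = (22, 20)
  3P = (24, 5)
  4P = (5, 6)
  5P = (3, 26)
  6P = (9, 18)
  7P = (9, 11)
  8P = (3, 3)
  ... (continuing to 13P)
  13P = O

ord(P) = 13


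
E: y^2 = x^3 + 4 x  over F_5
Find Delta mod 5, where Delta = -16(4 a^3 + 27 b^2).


4 a^3 + 27 b^2 = 4*4^3 + 27*0^2 = 256 + 0 = 256
Delta = -16 * (256) = -4096
Delta mod 5 = 4

Delta = 4 (mod 5)


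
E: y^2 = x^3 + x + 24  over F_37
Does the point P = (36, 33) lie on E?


Check whether y^2 = x^3 + 1 x + 24 (mod 37) for (x, y) = (36, 33).
LHS: y^2 = 33^2 mod 37 = 16
RHS: x^3 + 1 x + 24 = 36^3 + 1*36 + 24 mod 37 = 22
LHS != RHS

No, not on the curve


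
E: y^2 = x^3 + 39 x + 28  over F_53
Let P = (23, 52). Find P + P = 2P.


Doubling: s = (3 x1^2 + a) / (2 y1)
s = (3*23^2 + 39) / (2*52) mod 53 = 35
x3 = s^2 - 2 x1 mod 53 = 35^2 - 2*23 = 13
y3 = s (x1 - x3) - y1 mod 53 = 35 * (23 - 13) - 52 = 33

2P = (13, 33)


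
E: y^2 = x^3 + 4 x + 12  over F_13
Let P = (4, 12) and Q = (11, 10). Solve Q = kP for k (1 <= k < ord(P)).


Enumerate multiples of P until we hit Q = (11, 10):
  1P = (4, 12)
  2P = (5, 1)
  3P = (8, 6)
  4P = (0, 8)
  5P = (10, 8)
  6P = (11, 10)
Match found at i = 6.

k = 6


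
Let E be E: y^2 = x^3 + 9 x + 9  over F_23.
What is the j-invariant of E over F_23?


Delta = -16(4 a^3 + 27 b^2) mod 23 = 2
-1728 * (4 a)^3 = -1728 * (4*9)^3 mod 23 = 10
j = 10 * 2^(-1) mod 23 = 5

j = 5 (mod 23)


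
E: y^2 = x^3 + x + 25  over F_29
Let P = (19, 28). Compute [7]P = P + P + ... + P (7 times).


k = 7 = 111_2 (binary, LSB first: 111)
Double-and-add from P = (19, 28):
  bit 0 = 1: acc = O + (19, 28) = (19, 28)
  bit 1 = 1: acc = (19, 28) + (14, 17) = (2, 21)
  bit 2 = 1: acc = (2, 21) + (17, 24) = (17, 5)

7P = (17, 5)


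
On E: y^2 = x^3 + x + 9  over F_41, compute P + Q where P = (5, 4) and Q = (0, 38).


P != Q, so use the chord formula.
s = (y2 - y1) / (x2 - x1) = (34) / (36) mod 41 = 26
x3 = s^2 - x1 - x2 mod 41 = 26^2 - 5 - 0 = 15
y3 = s (x1 - x3) - y1 mod 41 = 26 * (5 - 15) - 4 = 23

P + Q = (15, 23)


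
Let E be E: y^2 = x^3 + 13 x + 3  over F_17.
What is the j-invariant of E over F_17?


Delta = -16(4 a^3 + 27 b^2) mod 17 = 4
-1728 * (4 a)^3 = -1728 * (4*13)^3 mod 17 = 6
j = 6 * 4^(-1) mod 17 = 10

j = 10 (mod 17)


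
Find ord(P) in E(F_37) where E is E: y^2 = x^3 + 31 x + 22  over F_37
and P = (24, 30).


Compute successive multiples of P until we hit O:
  1P = (24, 30)
  2P = (22, 20)
  3P = (16, 10)
  4P = (31, 8)
  5P = (10, 0)
  6P = (31, 29)
  7P = (16, 27)
  8P = (22, 17)
  ... (continuing to 10P)
  10P = O

ord(P) = 10


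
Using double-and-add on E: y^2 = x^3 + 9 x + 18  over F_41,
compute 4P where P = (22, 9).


k = 4 = 100_2 (binary, LSB first: 001)
Double-and-add from P = (22, 9):
  bit 0 = 0: acc unchanged = O
  bit 1 = 0: acc unchanged = O
  bit 2 = 1: acc = O + (37, 0) = (37, 0)

4P = (37, 0)


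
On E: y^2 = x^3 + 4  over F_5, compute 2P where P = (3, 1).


Doubling: s = (3 x1^2 + a) / (2 y1)
s = (3*3^2 + 0) / (2*1) mod 5 = 1
x3 = s^2 - 2 x1 mod 5 = 1^2 - 2*3 = 0
y3 = s (x1 - x3) - y1 mod 5 = 1 * (3 - 0) - 1 = 2

2P = (0, 2)


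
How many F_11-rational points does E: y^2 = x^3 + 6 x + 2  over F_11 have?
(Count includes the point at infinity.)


For each x in F_11, count y with y^2 = x^3 + 6 x + 2 mod 11:
  x = 1: RHS = 9, y in [3, 8]  -> 2 point(s)
  x = 2: RHS = 0, y in [0]  -> 1 point(s)
  x = 3: RHS = 3, y in [5, 6]  -> 2 point(s)
  x = 5: RHS = 3, y in [5, 6]  -> 2 point(s)
  x = 6: RHS = 1, y in [1, 10]  -> 2 point(s)
  x = 8: RHS = 1, y in [1, 10]  -> 2 point(s)
  x = 9: RHS = 4, y in [2, 9]  -> 2 point(s)
Affine points: 13. Add the point at infinity: total = 14.

#E(F_11) = 14


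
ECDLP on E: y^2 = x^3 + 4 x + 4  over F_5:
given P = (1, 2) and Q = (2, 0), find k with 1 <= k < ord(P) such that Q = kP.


Enumerate multiples of P until we hit Q = (2, 0):
  1P = (1, 2)
  2P = (2, 0)
Match found at i = 2.

k = 2


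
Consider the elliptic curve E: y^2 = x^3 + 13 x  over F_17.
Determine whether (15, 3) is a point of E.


Check whether y^2 = x^3 + 13 x + 0 (mod 17) for (x, y) = (15, 3).
LHS: y^2 = 3^2 mod 17 = 9
RHS: x^3 + 13 x + 0 = 15^3 + 13*15 + 0 mod 17 = 0
LHS != RHS

No, not on the curve


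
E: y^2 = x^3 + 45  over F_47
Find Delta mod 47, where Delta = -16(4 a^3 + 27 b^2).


4 a^3 + 27 b^2 = 4*0^3 + 27*45^2 = 0 + 54675 = 54675
Delta = -16 * (54675) = -874800
Delta mod 47 = 11

Delta = 11 (mod 47)


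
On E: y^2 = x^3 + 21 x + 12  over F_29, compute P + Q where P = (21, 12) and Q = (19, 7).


P != Q, so use the chord formula.
s = (y2 - y1) / (x2 - x1) = (24) / (27) mod 29 = 17
x3 = s^2 - x1 - x2 mod 29 = 17^2 - 21 - 19 = 17
y3 = s (x1 - x3) - y1 mod 29 = 17 * (21 - 17) - 12 = 27

P + Q = (17, 27)


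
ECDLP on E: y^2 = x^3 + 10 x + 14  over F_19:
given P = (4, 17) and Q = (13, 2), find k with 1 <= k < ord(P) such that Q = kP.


Enumerate multiples of P until we hit Q = (13, 2):
  1P = (4, 17)
  2P = (17, 10)
  3P = (2, 17)
  4P = (13, 2)
Match found at i = 4.

k = 4


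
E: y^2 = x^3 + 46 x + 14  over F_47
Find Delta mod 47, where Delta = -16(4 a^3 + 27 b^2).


4 a^3 + 27 b^2 = 4*46^3 + 27*14^2 = 389344 + 5292 = 394636
Delta = -16 * (394636) = -6314176
Delta mod 47 = 39

Delta = 39 (mod 47)


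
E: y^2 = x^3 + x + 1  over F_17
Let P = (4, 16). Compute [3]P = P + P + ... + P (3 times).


k = 3 = 11_2 (binary, LSB first: 11)
Double-and-add from P = (4, 16):
  bit 0 = 1: acc = O + (4, 16) = (4, 16)
  bit 1 = 1: acc = (4, 16) + (10, 12) = (11, 0)

3P = (11, 0)


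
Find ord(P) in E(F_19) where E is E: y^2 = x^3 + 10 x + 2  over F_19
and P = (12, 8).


Compute successive multiples of P until we hit O:
  1P = (12, 8)
  2P = (2, 7)
  3P = (9, 17)
  4P = (7, 15)
  5P = (5, 5)
  6P = (8, 10)
  7P = (4, 7)
  8P = (14, 6)
  ... (continuing to 20P)
  20P = O

ord(P) = 20


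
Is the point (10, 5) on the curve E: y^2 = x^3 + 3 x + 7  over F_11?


Check whether y^2 = x^3 + 3 x + 7 (mod 11) for (x, y) = (10, 5).
LHS: y^2 = 5^2 mod 11 = 3
RHS: x^3 + 3 x + 7 = 10^3 + 3*10 + 7 mod 11 = 3
LHS = RHS

Yes, on the curve


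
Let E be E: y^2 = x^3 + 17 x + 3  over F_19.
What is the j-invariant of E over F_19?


Delta = -16(4 a^3 + 27 b^2) mod 19 = 6
-1728 * (4 a)^3 = -1728 * (4*17)^3 mod 19 = 1
j = 1 * 6^(-1) mod 19 = 16

j = 16 (mod 19)


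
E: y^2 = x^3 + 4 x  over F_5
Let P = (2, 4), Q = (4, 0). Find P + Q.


P != Q, so use the chord formula.
s = (y2 - y1) / (x2 - x1) = (1) / (2) mod 5 = 3
x3 = s^2 - x1 - x2 mod 5 = 3^2 - 2 - 4 = 3
y3 = s (x1 - x3) - y1 mod 5 = 3 * (2 - 3) - 4 = 3

P + Q = (3, 3)


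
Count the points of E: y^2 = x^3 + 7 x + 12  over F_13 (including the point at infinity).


For each x in F_13, count y with y^2 = x^3 + 7 x + 12 mod 13:
  x = 0: RHS = 12, y in [5, 8]  -> 2 point(s)
  x = 4: RHS = 0, y in [0]  -> 1 point(s)
  x = 5: RHS = 3, y in [4, 9]  -> 2 point(s)
  x = 6: RHS = 10, y in [6, 7]  -> 2 point(s)
  x = 7: RHS = 1, y in [1, 12]  -> 2 point(s)
  x = 10: RHS = 3, y in [4, 9]  -> 2 point(s)
  x = 11: RHS = 3, y in [4, 9]  -> 2 point(s)
  x = 12: RHS = 4, y in [2, 11]  -> 2 point(s)
Affine points: 15. Add the point at infinity: total = 16.

#E(F_13) = 16


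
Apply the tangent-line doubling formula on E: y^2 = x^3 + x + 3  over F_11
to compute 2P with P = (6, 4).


Doubling: s = (3 x1^2 + a) / (2 y1)
s = (3*6^2 + 1) / (2*4) mod 11 = 4
x3 = s^2 - 2 x1 mod 11 = 4^2 - 2*6 = 4
y3 = s (x1 - x3) - y1 mod 11 = 4 * (6 - 4) - 4 = 4

2P = (4, 4)


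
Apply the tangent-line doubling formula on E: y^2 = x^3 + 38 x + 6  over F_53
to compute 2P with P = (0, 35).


Doubling: s = (3 x1^2 + a) / (2 y1)
s = (3*0^2 + 38) / (2*35) mod 53 = 49
x3 = s^2 - 2 x1 mod 53 = 49^2 - 2*0 = 16
y3 = s (x1 - x3) - y1 mod 53 = 49 * (0 - 16) - 35 = 29

2P = (16, 29)


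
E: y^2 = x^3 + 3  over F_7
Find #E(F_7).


For each x in F_7, count y with y^2 = x^3 + 0 x + 3 mod 7:
  x = 1: RHS = 4, y in [2, 5]  -> 2 point(s)
  x = 2: RHS = 4, y in [2, 5]  -> 2 point(s)
  x = 3: RHS = 2, y in [3, 4]  -> 2 point(s)
  x = 4: RHS = 4, y in [2, 5]  -> 2 point(s)
  x = 5: RHS = 2, y in [3, 4]  -> 2 point(s)
  x = 6: RHS = 2, y in [3, 4]  -> 2 point(s)
Affine points: 12. Add the point at infinity: total = 13.

#E(F_7) = 13


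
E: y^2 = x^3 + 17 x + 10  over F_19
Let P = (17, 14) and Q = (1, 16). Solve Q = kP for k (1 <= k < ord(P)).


Enumerate multiples of P until we hit Q = (1, 16):
  1P = (17, 14)
  2P = (5, 12)
  3P = (6, 10)
  4P = (1, 16)
Match found at i = 4.

k = 4


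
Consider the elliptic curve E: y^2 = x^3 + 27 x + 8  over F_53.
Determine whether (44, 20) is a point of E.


Check whether y^2 = x^3 + 27 x + 8 (mod 53) for (x, y) = (44, 20).
LHS: y^2 = 20^2 mod 53 = 29
RHS: x^3 + 27 x + 8 = 44^3 + 27*44 + 8 mod 53 = 43
LHS != RHS

No, not on the curve
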